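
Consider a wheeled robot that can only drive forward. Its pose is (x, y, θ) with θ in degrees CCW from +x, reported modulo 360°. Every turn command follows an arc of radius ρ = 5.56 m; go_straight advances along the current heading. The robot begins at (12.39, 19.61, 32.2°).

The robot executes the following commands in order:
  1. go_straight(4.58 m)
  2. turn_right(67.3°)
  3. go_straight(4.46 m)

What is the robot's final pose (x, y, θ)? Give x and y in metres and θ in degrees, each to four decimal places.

(26.0743, 19.3301, 324.9000°)

set_pose: (x, y, θ) = (12.3900, 19.6100, 32.2000°), ρ = 5.56
go_straight(4.58): x += 4.58·cos θ, y += 4.58·sin θ → (16.2656, 22.0506, 32.2000°)
turn_right(67.3°): centre at ρ to the right, rotate −67.3° → (22.4254, 21.8947, -35.1000° ≡ 324.9000°)
go_straight(4.46): x += 4.46·cos θ, y += 4.46·sin θ → (26.0743, 19.3301, 324.9000°)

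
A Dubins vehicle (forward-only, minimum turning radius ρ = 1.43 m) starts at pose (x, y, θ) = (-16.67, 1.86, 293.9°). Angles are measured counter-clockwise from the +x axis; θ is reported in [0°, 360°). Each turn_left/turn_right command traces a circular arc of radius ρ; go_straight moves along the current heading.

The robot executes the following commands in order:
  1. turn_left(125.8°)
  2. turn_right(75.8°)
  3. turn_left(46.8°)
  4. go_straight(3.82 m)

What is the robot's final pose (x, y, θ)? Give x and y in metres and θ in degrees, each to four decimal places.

(-8.0855, 4.4649, 30.7000°)

set_pose: (x, y, θ) = (-16.6700, 1.8600, 293.9000°), ρ = 1.43
turn_left(125.8°): centre at ρ to the left, rotate +125.8° → (-14.1280, 1.7179, 419.7000° ≡ 59.7000°)
turn_right(75.8°): centre at ρ to the right, rotate −75.8° → (-12.4967, 2.3703, -16.1000° ≡ 343.9000°)
turn_left(46.8°): centre at ρ to the left, rotate +46.8° → (-11.3701, 2.5146, 390.7000° ≡ 30.7000°)
go_straight(3.82): x += 3.82·cos θ, y += 3.82·sin θ → (-8.0855, 4.4649, 30.7000°)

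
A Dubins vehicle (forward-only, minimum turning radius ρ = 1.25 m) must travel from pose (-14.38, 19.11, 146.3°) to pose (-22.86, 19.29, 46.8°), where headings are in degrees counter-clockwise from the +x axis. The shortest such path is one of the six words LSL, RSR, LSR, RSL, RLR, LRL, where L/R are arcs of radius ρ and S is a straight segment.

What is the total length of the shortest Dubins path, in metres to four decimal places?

Let ψ = atan2(Δy, Δx) = atan2(0.18, -8.48) = 178.7840° be the start→goal bearing.
Normalize: d = |goal − start| / ρ = 8.481910/1.25 = 6.785528, α = (θ_start − ψ) mod 360° = 327.5160° = 5.716233 rad, β = (θ_goal − ψ) mod 360° = 228.0160° = 3.979630 rad.
Common terms: sin α = -0.537064, cos α = 0.843541, sin β = -0.743332, cos β = -0.668923, cos(α−β) = -0.165048, d² = 46.043392. Work in radians in the unit-radius frame; every candidate has L = ρ·(t + p + q).
LSL: p² = 2 + d² − 2cos(α−β) + 2d(sin α − sin β) = 51.172757; p = √p² = 7.153514; φ = atan2(cos β − cos α, d + sin α − sin β) = -0.213037 rad; t = (φ − α) mod 2π = 0.353915 rad, q = (β − φ) mod 2π = 4.192667 rad → L = 1.25·(0.353915 + 7.153514 + 4.192667) = 1.25·11.700096 = 14.625120 m
RSR: p² = 2 + d² − 2cos(α−β) + 2d(sin β − sin α) = 45.574218; p = √p² = 6.750868; φ = atan2(cos α − cos β, d − sin α + sin β) = 0.225958 rad; t = (α − φ) mod 2π = 5.490275 rad, q = (φ − β) mod 2π = 2.529513 rad → L = 1.25·(5.490275 + 6.750868 + 2.529513) = 1.25·14.770656 = 18.463320 m
LSR: p² = d² − 2 + 2cos(α−β) + 2d(sin α + sin β) = 26.336974; p = √p² = 5.131956; φ = atan2(−cos α − cos β, d + sin α + sin β) − atan2(−2, p) = 0.339900 rad; t = (φ − α) mod 2π = 0.906853 rad, q = (φ − β) mod 2π = 2.643455 rad → L = 1.25·(0.906853 + 5.131956 + 2.643455) = 1.25·8.682264 = 10.852830 m
RSL: p² = d² − 2 + 2cos(α−β) − 2d(sin α + sin β) = 61.089619; p = √p² = 7.815985; φ = atan2(cos α + cos β, d − sin α − sin β) − atan2(2, p) = -0.228865 rad; t = (α − φ) mod 2π = 5.945098 rad, q = (β − φ) mod 2π = 4.208495 rad → L = 1.25·(5.945098 + 7.815985 + 4.208495) = 1.25·17.969577 = 22.461972 m
RLR: c = (6 − d² + 2cos(α−β) + 2d(sin α − sin β))/8 = -4.696777, |c| > 1 → infeasible
LRL: c = (6 − d² + 2cos(α−β) − 2d(sin α − sin β))/8 = -5.396595, |c| > 1 → infeasible
Shortest: LSR with L = 10.852830 m ≈ 10.8528 m

10.8528 m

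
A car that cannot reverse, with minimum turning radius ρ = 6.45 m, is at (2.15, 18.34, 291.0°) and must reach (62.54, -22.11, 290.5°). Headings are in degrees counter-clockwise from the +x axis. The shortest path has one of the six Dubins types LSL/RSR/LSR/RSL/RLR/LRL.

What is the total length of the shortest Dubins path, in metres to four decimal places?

73.2282 m

Let ψ = atan2(Δy, Δx) = atan2(-40.45, 60.39) = -33.8147° be the start→goal bearing.
Normalize: d = |goal − start| / ρ = 72.685312/6.45 = 11.269041, α = (θ_start − ψ) mod 360° = 324.8147° = 5.669086 rad, β = (θ_goal − ψ) mod 360° = 324.3147° = 5.660359 rad.
Common terms: sin α = -0.576223, cos α = 0.817293, sin β = -0.583333, cos β = 0.812233, cos(α−β) = 0.999962, d² = 126.991277. Work in radians in the unit-radius frame; every candidate has L = ρ·(t + p + q).
LSL: p² = 2 + d² − 2cos(α−β) + 2d(sin α − sin β) = 127.151603; p = √p² = 11.276152; φ = atan2(cos β − cos α, d + sin α − sin β) = -0.000449 rad; t = (φ − α) mod 2π = 0.613651 rad, q = (β − φ) mod 2π = 5.660808 rad → L = 6.45·(0.613651 + 11.276152 + 5.660808) = 6.45·17.550611 = 113.201439 m
RSR: p² = 2 + d² − 2cos(α−β) + 2d(sin β − sin α) = 126.831103; p = √p² = 11.261932; φ = atan2(cos α − cos β, d − sin α + sin β) = 0.000449 rad; t = (α − φ) mod 2π = 5.668636 rad, q = (φ − β) mod 2π = 0.623275 rad → L = 6.45·(5.668636 + 11.261932 + 0.623275) = 6.45·17.553844 = 113.222291 m
LSR: p² = d² − 2 + 2cos(α−β) + 2d(sin α + sin β) = 100.857035; p = √p² = 10.042760; φ = atan2(−cos α − cos β, d + sin α + sin β) − atan2(−2, p) = 0.036763 rad; t = (φ − α) mod 2π = 0.650863 rad, q = (φ − β) mod 2π = 0.659590 rad → L = 6.45·(0.650863 + 10.042760 + 0.659590) = 6.45·11.353213 = 73.228224 m
RSL: p² = d² − 2 + 2cos(α−β) − 2d(sin α + sin β) = 153.125366; p = √p² = 12.374383; φ = atan2(cos α + cos β, d − sin α − sin β) − atan2(2, p) = -0.029871 rad; t = (α − φ) mod 2π = 5.698957 rad, q = (β − φ) mod 2π = 5.690230 rad → L = 6.45·(5.698957 + 12.374383 + 5.690230) = 6.45·23.763571 = 153.275030 m
RLR: c = (6 − d² + 2cos(α−β) + 2d(sin α − sin β))/8 = -14.853888, |c| > 1 → infeasible
LRL: c = (6 − d² + 2cos(α−β) − 2d(sin α − sin β))/8 = -14.893950, |c| > 1 → infeasible
Shortest: LSR with L = 73.228224 m ≈ 73.2282 m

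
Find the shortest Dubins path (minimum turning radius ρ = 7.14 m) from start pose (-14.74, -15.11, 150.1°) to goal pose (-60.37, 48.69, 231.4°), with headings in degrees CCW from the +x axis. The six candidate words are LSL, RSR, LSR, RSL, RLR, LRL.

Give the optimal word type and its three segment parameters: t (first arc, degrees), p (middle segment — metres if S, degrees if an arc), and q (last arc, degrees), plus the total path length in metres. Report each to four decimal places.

RSL: t = 32.7217°, p = 67.2561 m, q = 114.0217°, L = 85.5428 m

Let ψ = atan2(Δy, Δx) = atan2(63.80, -45.63) = 125.5725° be the start→goal bearing.
Normalize: d = |goal − start| / ρ = 78.438109/7.14 = 10.985730, α = (θ_start − ψ) mod 360° = 24.5275° = 0.428086 rad, β = (θ_goal − ψ) mod 360° = 105.8275° = 1.847038 rad.
Common terms: sin α = 0.415130, cos α = 0.909762, sin β = 0.962087, cos β = -0.272742, cos(α−β) = 0.151261, d² = 120.686253. Work in radians in the unit-radius frame; every candidate has L = ρ·(t + p + q).
LSL: p² = 2 + d² − 2cos(α−β) + 2d(sin α − sin β) = 110.366286; p = √p² = 10.505536; φ = atan2(cos β − cos α, d + sin α − sin β) = -0.112799 rad; t = (φ − α) mod 2π = 5.742300 rad, q = (β − φ) mod 2π = 1.959838 rad → L = 7.14·(5.742300 + 10.505536 + 1.959838) = 7.14·18.207674 = 130.002792 m
RSR: p² = 2 + d² − 2cos(α−β) + 2d(sin β − sin α) = 134.401177; p = √p² = 11.593152; φ = atan2(cos α − cos β, d − sin α + sin β) = 0.102178 rad; t = (α − φ) mod 2π = 0.325908 rad, q = (φ − β) mod 2π = 4.538325 rad → L = 7.14·(0.325908 + 11.593152 + 4.538325) = 7.14·16.457385 = 117.505727 m
LSR: p² = d² − 2 + 2cos(α−β) + 2d(sin α + sin β) = 149.248246; p = √p² = 12.216720; φ = atan2(−cos α − cos β, d + sin α + sin β) − atan2(−2, p) = 0.110790 rad; t = (φ − α) mod 2π = 5.965889 rad, q = (φ − β) mod 2π = 4.546936 rad → L = 7.14·(5.965889 + 12.216720 + 4.546936) = 7.14·22.729546 = 162.288955 m
RSL: p² = d² − 2 + 2cos(α−β) − 2d(sin α + sin β) = 88.729303; p = √p² = 9.419623; φ = atan2(cos α + cos β, d − sin α − sin β) − atan2(2, p) = -0.143015 rad; t = (α − φ) mod 2π = 0.571101 rad, q = (β − φ) mod 2π = 1.990054 rad → L = 7.14·(0.571101 + 9.419623 + 1.990054) = 7.14·11.980778 = 85.542754 m
RLR: c = (6 − d² + 2cos(α−β) + 2d(sin α − sin β))/8 = -15.800147, |c| > 1 → infeasible
LRL: c = (6 − d² + 2cos(α−β) − 2d(sin α − sin β))/8 = -12.795786, |c| > 1 → infeasible
Shortest: RSL with L = 85.542754 m ≈ 85.5428 m
Convert RSL to answer units (arcs ×180/π): t = 0.571101·180/π = 32.7217°, p = ρ·p = 7.14·9.419623 = 67.2561 m, q = 1.990054·180/π = 114.0217°, L = 85.5428 m.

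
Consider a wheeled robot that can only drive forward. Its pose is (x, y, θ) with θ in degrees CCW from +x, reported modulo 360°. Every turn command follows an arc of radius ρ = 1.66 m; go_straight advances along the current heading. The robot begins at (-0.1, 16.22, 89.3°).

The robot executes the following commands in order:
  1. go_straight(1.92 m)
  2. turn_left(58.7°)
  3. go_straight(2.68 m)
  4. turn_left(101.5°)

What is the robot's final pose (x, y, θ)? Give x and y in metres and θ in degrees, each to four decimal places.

set_pose: (x, y, θ) = (-0.1000, 16.2200, 89.3000°), ρ = 1.66
go_straight(1.92): x += 1.92·cos θ, y += 1.92·sin θ → (-0.0765, 18.1399, 89.3000°)
turn_left(58.7°): centre at ρ to the left, rotate +58.7° → (-0.8568, 19.5679, 148.0000°)
go_straight(2.68): x += 2.68·cos θ, y += 2.68·sin θ → (-3.1295, 20.9881, 148.0000°)
turn_left(101.5°): centre at ρ to the left, rotate +101.5° → (-5.5641, 20.1617, 249.5000°)

(-5.5641, 20.1617, 249.5000°)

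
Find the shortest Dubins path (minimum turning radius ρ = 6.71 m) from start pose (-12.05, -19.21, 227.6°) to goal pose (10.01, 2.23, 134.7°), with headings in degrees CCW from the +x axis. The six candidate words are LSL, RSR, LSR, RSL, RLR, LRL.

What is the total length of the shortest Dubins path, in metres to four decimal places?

55.8469 m

Let ψ = atan2(Δy, Δx) = atan2(21.44, 22.06) = 44.1834° be the start→goal bearing.
Normalize: d = |goal − start| / ρ = 30.762269/6.71 = 4.584541, α = (θ_start − ψ) mod 360° = 183.4166° = 3.201223 rad, β = (θ_goal − ψ) mod 360° = 90.5166° = 1.579812 rad.
Common terms: sin α = -0.059595, cos α = -0.998223, sin β = 0.999959, cos β = -0.009016, cos(α−β) = -0.050593, d² = 21.018015. Work in radians in the unit-radius frame; every candidate has L = ρ·(t + p + q).
LSL: p² = 2 + d² − 2cos(α−β) + 2d(sin α − sin β) = 13.404059; p = √p² = 3.661155; φ = atan2(cos β − cos α, d + sin α − sin β) = 0.273590 rad; t = (φ − α) mod 2π = 3.355552 rad, q = (β − φ) mod 2π = 1.306222 rad → L = 6.71·(3.355552 + 3.661155 + 1.306222) = 6.71·8.322930 = 55.846859 m
RSR: p² = 2 + d² − 2cos(α−β) + 2d(sin β − sin α) = 32.834342; p = √p² = 5.730126; φ = atan2(cos α − cos β, d − sin α + sin β) = -0.173502 rad; t = (α − φ) mod 2π = 3.374725 rad, q = (φ − β) mod 2π = 4.529871 rad → L = 6.71·(3.374725 + 5.730126 + 4.529871) = 6.71·13.634722 = 91.488985 m
LSR: p² = d² − 2 + 2cos(α−β) + 2d(sin α + sin β) = 27.539105; p = √p² = 5.247771; φ = atan2(−cos α − cos β, d + sin α + sin β) − atan2(−2, p) = 0.544449 rad; t = (φ − α) mod 2π = 3.626411 rad, q = (φ − β) mod 2π = 5.247822 rad → L = 6.71·(3.626411 + 5.247771 + 5.247822) = 6.71·14.122004 = 94.758645 m
RSL: p² = d² − 2 + 2cos(α−β) − 2d(sin α + sin β) = 10.294553; p = √p² = 3.208513; φ = atan2(cos α + cos β, d − sin α − sin β) − atan2(2, p) = -0.827070 rad; t = (α − φ) mod 2π = 4.028293 rad, q = (β − φ) mod 2π = 2.406883 rad → L = 6.71·(4.028293 + 3.208513 + 2.406883) = 6.71·9.643688 = 64.709149 m
RLR: c = (6 − d² + 2cos(α−β) + 2d(sin α − sin β))/8 = -3.104293, |c| > 1 → infeasible
LRL: c = (6 − d² + 2cos(α−β) − 2d(sin α − sin β))/8 = -0.675507; p = 2π − arccos c = 3.970736 rad; φ = atan2(cos β − cos α, d + sin α − sin β) = 0.273590 rad; t = (φ − α + p/2) mod 2π = 5.340921 rad, q = (β − α − t + p) mod 2π = 3.291590 rad → L = 6.71·(5.340921 + 3.970736 + 3.291590) = 6.71·12.603247 = 84.567789 m
Shortest: LSL with L = 55.846859 m ≈ 55.8469 m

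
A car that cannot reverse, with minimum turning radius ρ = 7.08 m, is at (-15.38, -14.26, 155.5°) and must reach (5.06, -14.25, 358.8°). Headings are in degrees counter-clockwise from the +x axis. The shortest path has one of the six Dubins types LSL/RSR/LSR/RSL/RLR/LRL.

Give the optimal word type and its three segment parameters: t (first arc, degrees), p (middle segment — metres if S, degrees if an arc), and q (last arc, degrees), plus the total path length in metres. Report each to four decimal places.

Let ψ = atan2(Δy, Δx) = atan2(0.01, 20.44) = 0.0280° be the start→goal bearing.
Normalize: d = |goal − start| / ρ = 20.440002/7.08 = 2.887006, α = (θ_start − ψ) mod 360° = 155.4720° = 2.713498 rad, β = (θ_goal − ψ) mod 360° = 358.7720° = 6.261752 rad.
Common terms: sin α = 0.415138, cos α = -0.909758, sin β = -0.021432, cos β = 0.999770, cos(α−β) = -0.918446, d² = 8.334804. Work in radians in the unit-radius frame; every candidate has L = ρ·(t + p + q).
LSL: p² = 2 + d² − 2cos(α−β) + 2d(sin α − sin β) = 14.692456; p = √p² = 3.833074; φ = atan2(cos β − cos α, d + sin α − sin β) = 0.521489 rad; t = (φ − α) mod 2π = 4.091176 rad, q = (β − φ) mod 2π = 5.740263 rad → L = 7.08·(4.091176 + 3.833074 + 5.740263) = 7.08·13.664514 = 96.744757 m
RSR: p² = 2 + d² − 2cos(α−β) + 2d(sin β − sin α) = 9.650936; p = √p² = 3.106596; φ = atan2(cos α − cos β, d − sin α + sin β) = -0.661966 rad; t = (α − φ) mod 2π = 3.375464 rad, q = (φ − β) mod 2π = 5.642652 rad → L = 7.08·(3.375464 + 3.106596 + 5.642652) = 7.08·12.124712 = 85.842960 m
LSR: p² = d² − 2 + 2cos(α−β) + 2d(sin α + sin β) = 6.771179; p = √p² = 2.602149; φ = atan2(−cos α − cos β, d + sin α + sin β) − atan2(−2, p) = 0.627867 rad; t = (φ − α) mod 2π = 4.197554 rad, q = (φ − β) mod 2π = 0.649300 rad → L = 7.08·(4.197554 + 2.602149 + 0.649300) = 7.08·7.449003 = 52.738940 m
RSL: p² = d² − 2 + 2cos(α−β) − 2d(sin α + sin β) = 2.224643; p = √p² = 1.491524; φ = atan2(cos α + cos β, d − sin α − sin β) − atan2(2, p) = -0.893927 rad; t = (α − φ) mod 2π = 3.607425 rad, q = (β − φ) mod 2π = 0.872494 rad → L = 7.08·(3.607425 + 1.491524 + 0.872494) = 7.08·5.971443 = 42.277815 m
RLR: c = (6 − d² + 2cos(α−β) + 2d(sin α − sin β))/8 = -0.206367; p = 2π − arccos c = 4.504528 rad; φ = atan2(cos α − cos β, d − sin α + sin β) = -0.661966 rad; t = (α − φ + p/2) mod 2π = 5.627728 rad, q = (α − β − t + p) mod 2π = 1.611731 rad → L = 7.08·(5.627728 + 4.504528 + 1.611731) = 7.08·11.743988 = 83.147433 m
LRL: c = (6 − d² + 2cos(α−β) − 2d(sin α − sin β))/8 = -0.836557; p = 2π − arccos c = 3.721420 rad; φ = atan2(cos β − cos α, d + sin α − sin β) = 0.521489 rad; t = (φ − α + p/2) mod 2π = 5.951887 rad, q = (β − α − t + p) mod 2π = 1.317788 rad → L = 7.08·(5.951887 + 3.721420 + 1.317788) = 7.08·10.991095 = 77.816954 m
Shortest: RSL with L = 42.277815 m ≈ 42.2778 m
Convert RSL to answer units (arcs ×180/π): t = 3.607425·180/π = 206.6902°, p = ρ·p = 7.08·1.491524 = 10.5600 m, q = 0.872494·180/π = 49.9902°, L = 42.2778 m.

RSL: t = 206.6902°, p = 10.5600 m, q = 49.9902°, L = 42.2778 m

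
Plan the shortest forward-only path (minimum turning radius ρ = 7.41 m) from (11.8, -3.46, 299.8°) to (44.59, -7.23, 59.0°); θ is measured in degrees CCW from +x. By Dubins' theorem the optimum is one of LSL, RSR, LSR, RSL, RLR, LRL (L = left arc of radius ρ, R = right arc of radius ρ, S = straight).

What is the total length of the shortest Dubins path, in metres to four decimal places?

35.7520 m

Let ψ = atan2(Δy, Δx) = atan2(-3.77, 32.79) = -6.5587° be the start→goal bearing.
Normalize: d = |goal − start| / ρ = 33.006015/7.41 = 4.454253, α = (θ_start − ψ) mod 360° = 306.3587° = 5.346969 rad, β = (θ_goal − ψ) mod 360° = 65.5587° = 1.144216 rad.
Common terms: sin α = -0.805321, cos α = 0.592839, sin β = 0.910386, cos β = 0.413760, cos(α−β) = -0.487860, d² = 19.840370. Work in radians in the unit-radius frame; every candidate has L = ρ·(t + p + q).
LSL: p² = 2 + d² − 2cos(α−β) + 2d(sin α − sin β) = 7.531704; p = √p² = 2.744395; φ = atan2(cos β − cos α, d + sin α − sin β) = -0.065299 rad; t = (φ − α) mod 2π = 0.870918 rad, q = (β − φ) mod 2π = 1.209515 rad → L = 7.41·(0.870918 + 2.744395 + 1.209515) = 7.41·4.824827 = 35.751971 m
RSR: p² = 2 + d² − 2cos(α−β) + 2d(sin β − sin α) = 38.100474; p = √p² = 6.172558; φ = atan2(cos α − cos β, d − sin α + sin β) = 0.029016 rad; t = (α − φ) mod 2π = 5.317952 rad, q = (φ − β) mod 2π = 5.167986 rad → L = 7.41·(5.317952 + 6.172558 + 5.167986) = 7.41·16.658496 = 123.439458 m
LSR: p² = d² − 2 + 2cos(α−β) + 2d(sin α + sin β) = 17.800621; p = √p² = 4.219078; φ = atan2(−cos α − cos β, d + sin α + sin β) − atan2(−2, p) = 0.225370 rad; t = (φ − α) mod 2π = 1.161587 rad, q = (φ − β) mod 2π = 5.364339 rad → L = 7.41·(1.161587 + 4.219078 + 5.364339) = 7.41·10.745004 = 79.620481 m
RSL: p² = d² − 2 + 2cos(α−β) − 2d(sin α + sin β) = 15.928679; p = √p² = 3.991075; φ = atan2(cos α + cos β, d − sin α − sin β) − atan2(2, p) = -0.237101 rad; t = (α − φ) mod 2π = 5.584070 rad, q = (β − φ) mod 2π = 1.381317 rad → L = 7.41·(5.584070 + 3.991075 + 1.381317) = 7.41·10.956461 = 81.187378 m
RLR: c = (6 − d² + 2cos(α−β) + 2d(sin α − sin β))/8 = -3.762559, |c| > 1 → infeasible
LRL: c = (6 − d² + 2cos(α−β) − 2d(sin α − sin β))/8 = 0.058537; p = 2π − arccos c = 4.770959 rad; φ = atan2(cos β − cos α, d + sin α − sin β) = -0.065299 rad; t = (φ − α + p/2) mod 2π = 3.256398 rad, q = (β − α − t + p) mod 2π = 3.594994 rad → L = 7.41·(3.256398 + 4.770959 + 3.594994) = 7.41·11.622351 = 86.121624 m
Shortest: LSL with L = 35.751971 m ≈ 35.7520 m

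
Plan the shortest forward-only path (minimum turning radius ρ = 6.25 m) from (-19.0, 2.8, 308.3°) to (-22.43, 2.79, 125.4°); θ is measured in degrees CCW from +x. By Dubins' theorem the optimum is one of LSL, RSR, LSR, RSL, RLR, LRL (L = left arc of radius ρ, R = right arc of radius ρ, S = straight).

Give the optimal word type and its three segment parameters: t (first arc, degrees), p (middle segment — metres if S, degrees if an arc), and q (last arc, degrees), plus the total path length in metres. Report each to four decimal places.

Let ψ = atan2(Δy, Δx) = atan2(-0.01, -3.43) = -179.8330° be the start→goal bearing.
Normalize: d = |goal − start| / ρ = 3.430015/6.25 = 0.548802, α = (θ_start − ψ) mod 360° = 128.1330° = 2.236342 rad, β = (θ_goal − ψ) mod 360° = 305.2330° = 5.327320 rad.
Common terms: sin α = 0.786580, cos α = -0.617488, sin β = -0.816813, cos β = 0.576902, cos(α−β) = -0.998719, d² = 0.301184. Work in radians in the unit-radius frame; every candidate has L = ρ·(t + p + q).
LSL: p² = 2 + d² − 2cos(α−β) + 2d(sin α − sin β) = 6.058515; p = √p² = 2.461405; φ = atan2(cos β − cos α, d + sin α − sin β) = 0.506646 rad; t = (φ − α) mod 2π = 4.553490 rad, q = (β − φ) mod 2π = 4.820674 rad → L = 6.25·(4.553490 + 2.461405 + 4.820674) = 6.25·11.835568 = 73.972303 m
RSR: p² = 2 + d² − 2cos(α−β) + 2d(sin β − sin α) = 2.538731; p = √p² = 1.593340; φ = atan2(cos α − cos β, d − sin α + sin β) = -2.294113 rad; t = (α − φ) mod 2π = 4.530455 rad, q = (φ − β) mod 2π = 4.944938 rad → L = 6.25·(4.530455 + 1.593340 + 4.944938) = 6.25·11.068732 = 69.179575 m
LSR: p² = d² − 2 + 2cos(α−β) + 2d(sin α + sin β) = -3.729439 < 0 → infeasible
RSL: p² = d² − 2 + 2cos(α−β) − 2d(sin α + sin β) = -3.663071 < 0 → infeasible
RLR: c = (6 − d² + 2cos(α−β) + 2d(sin α − sin β))/8 = 0.682659; p = 2π − arccos c = 5.463784 rad; φ = atan2(cos α − cos β, d − sin α + sin β) = -2.294113 rad; t = (α − φ + p/2) mod 2π = 0.979162 rad, q = (α − β − t + p) mod 2π = 1.393644 rad → L = 6.25·(0.979162 + 5.463784 + 1.393644) = 6.25·7.836589 = 48.978684 m
LRL: c = (6 − d² + 2cos(α−β) − 2d(sin α − sin β))/8 = 0.242686; p = 2π − arccos c = 4.957522 rad; φ = atan2(cos β − cos α, d + sin α − sin β) = 0.506646 rad; t = (φ − α + p/2) mod 2π = 0.749065 rad, q = (β − α − t + p) mod 2π = 1.016250 rad → L = 6.25·(0.749065 + 4.957522 + 1.016250) = 6.25·6.722837 = 42.017734 m
Shortest: LRL with L = 42.017734 m ≈ 42.0177 m
Convert LRL to answer units (arcs ×180/π): t = 0.749065·180/π = 42.9183°, p = 4.957522·180/π = 284.0451°, q = 1.016250·180/π = 58.2268°, L = 42.0177 m.

LRL: t = 42.9183°, p = 284.0451°, q = 58.2268°, L = 42.0177 m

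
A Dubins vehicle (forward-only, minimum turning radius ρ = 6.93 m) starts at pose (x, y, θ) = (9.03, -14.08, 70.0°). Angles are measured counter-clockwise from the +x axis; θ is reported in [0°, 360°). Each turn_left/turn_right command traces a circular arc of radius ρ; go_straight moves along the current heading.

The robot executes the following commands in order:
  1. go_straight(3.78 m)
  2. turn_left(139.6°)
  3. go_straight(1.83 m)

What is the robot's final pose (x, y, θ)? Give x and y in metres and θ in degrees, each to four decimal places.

(-1.2034, -3.0361, 209.6000°)

set_pose: (x, y, θ) = (9.0300, -14.0800, 70.0000°), ρ = 6.93
go_straight(3.78): x += 3.78·cos θ, y += 3.78·sin θ → (10.3228, -10.5280, 70.0000°)
turn_left(139.6°): centre at ρ to the left, rotate +139.6° → (0.3877, -2.1322, 209.6000°)
go_straight(1.83): x += 1.83·cos θ, y += 1.83·sin θ → (-1.2034, -3.0361, 209.6000°)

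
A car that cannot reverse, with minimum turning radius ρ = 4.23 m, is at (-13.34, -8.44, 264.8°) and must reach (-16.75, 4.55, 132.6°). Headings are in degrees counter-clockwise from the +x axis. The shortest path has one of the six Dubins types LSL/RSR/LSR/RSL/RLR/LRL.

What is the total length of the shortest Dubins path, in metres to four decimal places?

Let ψ = atan2(Δy, Δx) = atan2(12.99, -3.41) = 104.7088° be the start→goal bearing.
Normalize: d = |goal − start| / ρ = 13.430123/4.23 = 3.174970, α = (θ_start − ψ) mod 360° = 160.0912° = 2.794118 rad, β = (θ_goal − ψ) mod 360° = 27.8912° = 0.486793 rad.
Common terms: sin α = 0.340524, cos α = -0.940236, sin β = 0.467794, cos β = 0.883838, cos(α−β) = -0.671721, d² = 10.080434. Work in radians in the unit-radius frame; every candidate has L = ρ·(t + p + q).
LSL: p² = 2 + d² − 2cos(α−β) + 2d(sin α − sin β) = 12.615722; p = √p² = 3.551862; φ = atan2(cos β − cos α, d + sin α − sin β) = 0.539322 rad; t = (φ − α) mod 2π = 4.028389 rad, q = (β − φ) mod 2π = 6.230656 rad → L = 4.23·(4.028389 + 3.551862 + 6.230656) = 4.23·13.810907 = 58.420137 m
RSR: p² = 2 + d² − 2cos(α−β) + 2d(sin β − sin α) = 14.232029; p = √p² = 3.772536; φ = atan2(cos α − cos β, d − sin α + sin β) = -0.504665 rad; t = (α − φ) mod 2π = 3.298783 rad, q = (φ − β) mod 2π = 5.291728 rad → L = 4.23·(3.298783 + 3.772536 + 5.291728) = 4.23·12.363047 = 52.295688 m
LSR: p² = d² − 2 + 2cos(α−β) + 2d(sin α + sin β) = 11.869764; p = √p² = 3.445252; φ = atan2(−cos α − cos β, d + sin α + sin β) − atan2(−2, p) = 0.540122 rad; t = (φ − α) mod 2π = 4.029189 rad, q = (φ − β) mod 2π = 0.053329 rad → L = 4.23·(4.029189 + 3.445252 + 0.053329) = 4.23·7.527771 = 31.842472 m
RSL: p² = d² − 2 + 2cos(α−β) − 2d(sin α + sin β) = 1.604222; p = √p² = 1.266579; φ = atan2(cos α + cos β, d − sin α − sin β) − atan2(2, p) = -1.030084 rad; t = (α − φ) mod 2π = 3.824202 rad, q = (β − φ) mod 2π = 1.516877 rad → L = 4.23·(3.824202 + 1.266579 + 1.516877) = 4.23·6.607658 = 27.950394 m
RLR: c = (6 − d² + 2cos(α−β) + 2d(sin α − sin β))/8 = -0.779004; p = 2π − arccos c = 3.819314 rad; φ = atan2(cos α − cos β, d − sin α + sin β) = -0.504665 rad; t = (α − φ + p/2) mod 2π = 5.208440 rad, q = (α − β − t + p) mod 2π = 0.918199 rad → L = 4.23·(5.208440 + 3.819314 + 0.918199) = 4.23·9.945953 = 42.071381 m
LRL: c = (6 − d² + 2cos(α−β) − 2d(sin α − sin β))/8 = -0.576965; p = 2π − arccos c = 4.097381 rad; φ = atan2(cos β − cos α, d + sin α − sin β) = 0.539322 rad; t = (φ − α + p/2) mod 2π = 6.077079 rad, q = (β − α − t + p) mod 2π = 1.996162 rad → L = 4.23·(6.077079 + 4.097381 + 1.996162) = 4.23·12.170622 = 51.481729 m
Shortest: RSL with L = 27.950394 m ≈ 27.9504 m

27.9504 m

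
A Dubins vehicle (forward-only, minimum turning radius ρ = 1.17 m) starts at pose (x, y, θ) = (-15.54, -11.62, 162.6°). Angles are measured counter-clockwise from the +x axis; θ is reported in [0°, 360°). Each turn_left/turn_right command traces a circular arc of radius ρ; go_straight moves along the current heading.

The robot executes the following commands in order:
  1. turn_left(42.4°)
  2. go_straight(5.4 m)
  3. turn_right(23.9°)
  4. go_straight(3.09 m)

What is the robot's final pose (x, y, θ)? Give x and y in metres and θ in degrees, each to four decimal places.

(-24.8398, -14.1269, 181.1000°)

set_pose: (x, y, θ) = (-15.5400, -11.6200, 162.6000°), ρ = 1.17
turn_left(42.4°): centre at ρ to the left, rotate +42.4° → (-16.3843, -11.6761, 205.0000°)
go_straight(5.4): x += 5.4·cos θ, y += 5.4·sin θ → (-21.2784, -13.9582, 205.0000°)
turn_right(23.9°): centre at ρ to the right, rotate −23.9° → (-21.7504, -14.0676, 181.1000°)
go_straight(3.09): x += 3.09·cos θ, y += 3.09·sin θ → (-24.8398, -14.1269, 181.1000°)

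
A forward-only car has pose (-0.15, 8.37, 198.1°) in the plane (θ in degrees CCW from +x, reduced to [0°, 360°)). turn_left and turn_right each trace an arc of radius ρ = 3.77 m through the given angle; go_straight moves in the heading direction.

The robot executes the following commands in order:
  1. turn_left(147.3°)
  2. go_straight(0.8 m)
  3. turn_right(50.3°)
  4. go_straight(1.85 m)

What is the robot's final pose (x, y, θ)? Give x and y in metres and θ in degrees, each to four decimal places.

set_pose: (x, y, θ) = (-0.1500, 8.3700, 198.1000°), ρ = 3.77
turn_left(147.3°): centre at ρ to the left, rotate +147.3° → (0.0709, 1.1383, 345.4000°)
go_straight(0.8): x += 0.8·cos θ, y += 0.8·sin θ → (0.8451, 0.9366, 345.4000°)
turn_right(50.3°): centre at ρ to the right, rotate −50.3° → (3.3088, -1.1124, 295.1000°)
go_straight(1.85): x += 1.85·cos θ, y += 1.85·sin θ → (4.0936, -2.7877, 295.1000°)

(4.0936, -2.7877, 295.1000°)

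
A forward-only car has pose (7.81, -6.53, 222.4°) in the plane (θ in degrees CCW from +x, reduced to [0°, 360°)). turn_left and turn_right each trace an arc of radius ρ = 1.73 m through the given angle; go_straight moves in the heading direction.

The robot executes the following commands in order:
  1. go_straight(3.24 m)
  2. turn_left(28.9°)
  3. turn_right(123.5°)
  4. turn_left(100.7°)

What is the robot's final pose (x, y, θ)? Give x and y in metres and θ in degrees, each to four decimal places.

set_pose: (x, y, θ) = (7.8100, -6.5300, 222.4000°), ρ = 1.73
go_straight(3.24): x += 3.24·cos θ, y += 3.24·sin θ → (5.4174, -8.7147, 222.4000°)
turn_left(28.9°): centre at ρ to the left, rotate +28.9° → (4.9453, -9.4376, 251.3000°)
turn_right(123.5°): centre at ρ to the right, rotate −123.5° → (1.9396, -9.9433, 127.8000°)
turn_left(100.7°): centre at ρ to the left, rotate +100.7° → (-0.7230, -9.8573, 228.5000°)

(-0.7230, -9.8573, 228.5000°)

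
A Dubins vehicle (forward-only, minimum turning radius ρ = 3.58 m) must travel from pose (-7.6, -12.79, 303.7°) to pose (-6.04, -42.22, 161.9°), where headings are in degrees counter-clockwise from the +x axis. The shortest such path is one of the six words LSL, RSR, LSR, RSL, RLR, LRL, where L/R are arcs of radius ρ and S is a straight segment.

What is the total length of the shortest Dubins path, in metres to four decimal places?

Let ψ = atan2(Δy, Δx) = atan2(-29.43, 1.56) = -86.9658° be the start→goal bearing.
Normalize: d = |goal − start| / ρ = 29.471317/3.58 = 8.232211, α = (θ_start − ψ) mod 360° = 30.6658° = 0.535218 rad, β = (θ_goal − ψ) mod 360° = 248.8658° = 4.343527 rad.
Common terms: sin α = 0.510029, cos α = 0.860157, sin β = -0.932738, cos β = -0.360554, cos(α−β) = -0.785857, d² = 67.769303. Work in radians in the unit-radius frame; every candidate has L = ρ·(t + p + q).
LSL: p² = 2 + d² − 2cos(α−β) + 2d(sin α − sin β) = 95.095344; p = √p² = 9.751684; φ = atan2(cos β − cos α, d + sin α − sin β) = -0.125509 rad; t = (φ − α) mod 2π = 5.622458 rad, q = (β − φ) mod 2π = 4.469036 rad → L = 3.58·(5.622458 + 9.751684 + 4.469036) = 3.58·19.843178 = 71.038577 m
RSR: p² = 2 + d² − 2cos(α−β) + 2d(sin β − sin α) = 47.586690; p = √p² = 6.898311; φ = atan2(cos α − cos β, d − sin α + sin β) = 0.177895 rad; t = (α − φ) mod 2π = 0.357324 rad, q = (φ − β) mod 2π = 2.117553 rad → L = 3.58·(0.357324 + 6.898311 + 2.117553) = 3.58·9.373188 = 33.556011 m
LSR: p² = d² − 2 + 2cos(α−β) + 2d(sin α + sin β) = 57.237925; p = √p² = 7.565575; φ = atan2(−cos α − cos β, d + sin α + sin β) − atan2(−2, p) = 0.194557 rad; t = (φ − α) mod 2π = 5.942524 rad, q = (φ − β) mod 2π = 2.134215 rad → L = 3.58·(5.942524 + 7.565575 + 2.134215) = 3.58·15.642314 = 55.999483 m
RSL: p² = d² − 2 + 2cos(α−β) − 2d(sin α + sin β) = 71.157254; p = √p² = 8.435476; φ = atan2(cos α + cos β, d − sin α − sin β) − atan2(2, p) = -0.175135 rad; t = (α − φ) mod 2π = 0.710353 rad, q = (β − φ) mod 2π = 4.518661 rad → L = 3.58·(0.710353 + 8.435476 + 4.518661) = 3.58·13.664490 = 48.918876 m
RLR: c = (6 − d² + 2cos(α−β) + 2d(sin α − sin β))/8 = -4.948336, |c| > 1 → infeasible
LRL: c = (6 − d² + 2cos(α−β) − 2d(sin α − sin β))/8 = -10.886918, |c| > 1 → infeasible
Shortest: RSR with L = 33.556011 m ≈ 33.5560 m

33.5560 m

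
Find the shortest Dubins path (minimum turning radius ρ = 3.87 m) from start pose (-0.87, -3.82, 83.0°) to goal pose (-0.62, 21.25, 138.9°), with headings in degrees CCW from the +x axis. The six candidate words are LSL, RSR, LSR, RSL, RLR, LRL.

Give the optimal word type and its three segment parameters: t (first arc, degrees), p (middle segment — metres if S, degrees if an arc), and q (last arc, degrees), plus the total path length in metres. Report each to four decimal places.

Let ψ = atan2(Δy, Δx) = atan2(25.07, 0.25) = 89.4287° be the start→goal bearing.
Normalize: d = |goal − start| / ρ = 25.071246/3.87 = 6.478358, α = (θ_start − ψ) mod 360° = 353.5713° = 6.170984 rad, β = (θ_goal − ψ) mod 360° = 49.4713° = 0.863438 rad.
Common terms: sin α = -0.111966, cos α = 0.993712, sin β = 0.760081, cos β = 0.649828, cos(α−β) = 0.560639, d² = 41.969126. Work in radians in the unit-radius frame; every candidate has L = ρ·(t + p + q).
LSL: p² = 2 + d² − 2cos(α−β) + 2d(sin α − sin β) = 31.548982; p = √p² = 5.616848; φ = atan2(cos β − cos α, d + sin α − sin β) = -0.061262 rad; t = (φ − α) mod 2π = 0.050939 rad, q = (β − φ) mod 2π = 0.924700 rad → L = 3.87·(0.050939 + 5.616848 + 0.924700) = 3.87·6.592487 = 25.512925 m
RSR: p² = 2 + d² − 2cos(α−β) + 2d(sin β − sin α) = 54.146714; p = √p² = 7.358445; φ = atan2(cos α − cos β, d − sin α + sin β) = 0.046750 rad; t = (α − φ) mod 2π = 6.124234 rad, q = (φ − β) mod 2π = 5.466498 rad → L = 3.87·(6.124234 + 7.358445 + 5.466498) = 3.87·18.949177 = 73.333314 m
LSR: p² = d² − 2 + 2cos(α−β) + 2d(sin α + sin β) = 49.487846; p = √p² = 7.034760; φ = atan2(−cos α − cos β, d + sin α + sin β) − atan2(−2, p) = 0.050332 rad; t = (φ − α) mod 2π = 0.162534 rad, q = (φ − β) mod 2π = 5.470080 rad → L = 3.87·(0.162534 + 7.034760 + 5.470080) = 3.87·12.667373 = 49.022735 m
RSL: p² = d² − 2 + 2cos(α−β) − 2d(sin α + sin β) = 32.692962; p = √p² = 5.717776; φ = atan2(cos α + cos β, d − sin α − sin β) − atan2(2, p) = -0.061716 rad; t = (α − φ) mod 2π = 6.232700 rad, q = (β − φ) mod 2π = 0.925153 rad → L = 3.87·(6.232700 + 5.717776 + 0.925153) = 3.87·12.875629 = 49.828684 m
RLR: c = (6 − d² + 2cos(α−β) + 2d(sin α − sin β))/8 = -5.768339, |c| > 1 → infeasible
LRL: c = (6 − d² + 2cos(α−β) − 2d(sin α − sin β))/8 = -2.943623, |c| > 1 → infeasible
Shortest: LSL with L = 25.512925 m ≈ 25.5129 m
Convert LSL to answer units (arcs ×180/π): t = 0.050939·180/π = 2.9186°, p = ρ·p = 3.87·5.616848 = 21.7372 m, q = 0.924700·180/π = 52.9814°, L = 25.5129 m.

LSL: t = 2.9186°, p = 21.7372 m, q = 52.9814°, L = 25.5129 m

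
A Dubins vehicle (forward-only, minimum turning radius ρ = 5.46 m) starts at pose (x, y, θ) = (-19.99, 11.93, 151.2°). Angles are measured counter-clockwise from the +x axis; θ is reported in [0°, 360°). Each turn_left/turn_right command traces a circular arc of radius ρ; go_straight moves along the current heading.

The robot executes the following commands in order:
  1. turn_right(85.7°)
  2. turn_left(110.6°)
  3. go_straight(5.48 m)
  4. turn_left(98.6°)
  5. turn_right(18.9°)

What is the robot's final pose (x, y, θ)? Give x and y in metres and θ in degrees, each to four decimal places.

(-38.3538, 19.3817, 255.8000°)

set_pose: (x, y, θ) = (-19.9900, 11.9300, 151.2000°), ρ = 5.46
turn_right(85.7°): centre at ρ to the right, rotate −85.7° → (-22.3280, 18.9789, 65.5000°)
turn_left(110.6°): centre at ρ to the left, rotate +110.6° → (-26.9250, 26.6904, 176.1000°)
go_straight(5.48): x += 5.48·cos θ, y += 5.48·sin θ → (-32.3923, 27.0632, 176.1000°)
turn_left(98.6°): centre at ρ to the left, rotate +98.6° → (-38.2054, 21.1684, 274.7000°)
turn_right(18.9°): centre at ρ to the right, rotate −18.9° → (-38.3538, 19.3817, 255.8000°)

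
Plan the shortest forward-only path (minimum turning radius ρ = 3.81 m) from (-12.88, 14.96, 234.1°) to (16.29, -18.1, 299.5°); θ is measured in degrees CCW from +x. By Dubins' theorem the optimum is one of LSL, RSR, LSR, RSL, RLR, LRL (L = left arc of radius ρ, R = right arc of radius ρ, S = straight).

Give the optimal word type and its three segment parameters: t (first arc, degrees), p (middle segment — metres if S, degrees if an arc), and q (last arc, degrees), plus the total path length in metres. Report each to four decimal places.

Let ψ = atan2(Δy, Δx) = atan2(-33.06, 29.17) = -48.5769° be the start→goal bearing.
Normalize: d = |goal − start| / ρ = 44.089143/3.81 = 11.571953, α = (θ_start − ψ) mod 360° = 282.6769° = 4.933643 rad, β = (θ_goal − ψ) mod 360° = 348.0769° = 6.075088 rad.
Common terms: sin α = -0.975623, cos α = 0.219453, sin β = -0.206599, cos β = 0.978426, cos(α−β) = 0.416281, d² = 133.910107. Work in radians in the unit-radius frame; every candidate has L = ρ·(t + p + q).
LSL: p² = 2 + d² − 2cos(α−β) + 2d(sin α − sin β) = 117.279313; p = √p² = 10.829557; φ = atan2(cos β − cos α, d + sin α − sin β) = 0.070141 rad; t = (φ − α) mod 2π = 1.419684 rad, q = (β − φ) mod 2π = 6.004947 rad → L = 3.81·(1.419684 + 10.829557 + 6.004947) = 3.81·18.254188 = 69.548456 m
RSR: p² = 2 + d² − 2cos(α−β) + 2d(sin β − sin α) = 152.875777; p = √p² = 12.364294; φ = atan2(cos α − cos β, d − sin α + sin β) = -0.061423 rad; t = (α − φ) mod 2π = 4.995066 rad, q = (φ − β) mod 2π = 0.146674 rad → L = 3.81·(4.995066 + 12.364294 + 0.146674) = 3.81·17.506034 = 66.697991 m
LSR: p² = d² − 2 + 2cos(α−β) + 2d(sin α + sin β) = 105.381441; p = √p² = 10.265546; φ = atan2(−cos α − cos β, d + sin α + sin β) − atan2(−2, p) = 0.077628 rad; t = (φ − α) mod 2π = 1.427171 rad, q = (φ − β) mod 2π = 0.285726 rad → L = 3.81·(1.427171 + 10.265546 + 0.285726) = 3.81·11.978443 = 45.637868 m
RSL: p² = d² − 2 + 2cos(α−β) − 2d(sin α + sin β) = 160.103895; p = √p² = 12.653217; φ = atan2(cos α + cos β, d − sin α − sin β) − atan2(2, p) = -0.063120 rad; t = (α − φ) mod 2π = 4.996763 rad, q = (β − φ) mod 2π = 6.138208 rad → L = 3.81·(4.996763 + 12.653217 + 6.138208) = 3.81·23.788187 = 90.632993 m
RLR: c = (6 − d² + 2cos(α−β) + 2d(sin α − sin β))/8 = -18.109472, |c| > 1 → infeasible
LRL: c = (6 − d² + 2cos(α−β) − 2d(sin α − sin β))/8 = -13.659914, |c| > 1 → infeasible
Shortest: LSR with L = 45.637868 m ≈ 45.6379 m
Convert LSR to answer units (arcs ×180/π): t = 1.427171·180/π = 81.7709°, p = ρ·p = 3.81·10.265546 = 39.1117 m, q = 0.285726·180/π = 16.3709°, L = 45.6379 m.

LSR: t = 81.7709°, p = 39.1117 m, q = 16.3709°, L = 45.6379 m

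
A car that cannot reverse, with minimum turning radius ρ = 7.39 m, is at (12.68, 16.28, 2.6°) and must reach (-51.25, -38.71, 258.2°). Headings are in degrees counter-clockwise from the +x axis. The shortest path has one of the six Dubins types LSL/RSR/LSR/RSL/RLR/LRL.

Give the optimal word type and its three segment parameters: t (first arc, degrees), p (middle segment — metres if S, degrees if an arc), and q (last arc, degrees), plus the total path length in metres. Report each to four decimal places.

Let ψ = atan2(Δy, Δx) = atan2(-54.99, -63.93) = -139.2992° be the start→goal bearing.
Normalize: d = |goal − start| / ρ = 84.326419/7.39 = 11.410882, α = (θ_start − ψ) mod 360° = 141.8992° = 2.476608 rad, β = (θ_goal − ψ) mod 360° = 37.4992° = 0.654485 rad.
Common terms: sin α = 0.617047, cos α = -0.786927, sin β = 0.608751, cos β = 0.793362, cos(α−β) = -0.248690, d² = 130.208232. Work in radians in the unit-radius frame; every candidate has L = ρ·(t + p + q).
LSL: p² = 2 + d² − 2cos(α−β) + 2d(sin α − sin β) = 132.894944; p = √p² = 11.528007; φ = atan2(cos β − cos α, d + sin α − sin β) = 0.137516 rad; t = (φ − α) mod 2π = 3.944092 rad, q = (β − φ) mod 2π = 0.516969 rad → L = 7.39·(3.944092 + 11.528007 + 0.516969) = 7.39·15.989069 = 118.159216 m
RSR: p² = 2 + d² − 2cos(α−β) + 2d(sin β − sin α) = 132.516280; p = √p² = 11.511572; φ = atan2(cos α − cos β, d − sin α + sin β) = -0.137713 rad; t = (α − φ) mod 2π = 2.614322 rad, q = (φ − β) mod 2π = 5.490987 rad → L = 7.39·(2.614322 + 11.511572 + 5.490987) = 7.39·19.616881 = 144.968748 m
LSR: p² = d² − 2 + 2cos(α−β) + 2d(sin α + sin β) = 155.685708; p = √p² = 12.477408; φ = atan2(−cos α − cos β, d + sin α + sin β) − atan2(−2, p) = 0.158428 rad; t = (φ − α) mod 2π = 3.965005 rad, q = (φ − β) mod 2π = 5.787129 rad → L = 7.39·(3.965005 + 12.477408 + 5.787129) = 7.39·22.229542 = 164.276317 m
RSL: p² = d² − 2 + 2cos(α−β) − 2d(sin α + sin β) = 99.735997; p = √p² = 9.986791; φ = atan2(cos α + cos β, d − sin α − sin β) − atan2(2, p) = -0.197018 rad; t = (α − φ) mod 2π = 2.673627 rad, q = (β − φ) mod 2π = 0.851503 rad → L = 7.39·(2.673627 + 9.986791 + 0.851503) = 7.39·13.511921 = 99.853093 m
RLR: c = (6 − d² + 2cos(α−β) + 2d(sin α − sin β))/8 = -15.564535, |c| > 1 → infeasible
LRL: c = (6 − d² + 2cos(α−β) − 2d(sin α − sin β))/8 = -15.611868, |c| > 1 → infeasible
Shortest: RSL with L = 99.853093 m ≈ 99.8531 m
Convert RSL to answer units (arcs ×180/π): t = 2.673627·180/π = 153.1875°, p = ρ·p = 7.39·9.986791 = 73.8024 m, q = 0.851503·180/π = 48.7875°, L = 99.8531 m.

RSL: t = 153.1875°, p = 73.8024 m, q = 48.7875°, L = 99.8531 m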